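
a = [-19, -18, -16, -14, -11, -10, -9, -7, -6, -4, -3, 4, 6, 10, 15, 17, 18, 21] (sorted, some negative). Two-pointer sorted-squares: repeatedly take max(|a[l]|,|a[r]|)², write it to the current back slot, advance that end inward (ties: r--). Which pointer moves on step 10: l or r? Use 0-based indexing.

r

l=0 r=17: |-19|<=|21| out[17]=441, r--
l=0 r=16: |-19|>|18| out[16]=361, l++
l=1 r=16: |-18|<=|18| out[15]=324, r--
l=1 r=15: |-18|>|17| out[14]=324, l++
l=2 r=15: |-16|<=|17| out[13]=289, r--
l=2 r=14: |-16|>|15| out[12]=256, l++
l=3 r=14: |-14|<=|15| out[11]=225, r--
l=3 r=13: |-14|>|10| out[10]=196, l++
l=4 r=13: |-11|>|10| out[9]=121, l++
l=5 r=13: |-10|<=|10| out[8]=100, r--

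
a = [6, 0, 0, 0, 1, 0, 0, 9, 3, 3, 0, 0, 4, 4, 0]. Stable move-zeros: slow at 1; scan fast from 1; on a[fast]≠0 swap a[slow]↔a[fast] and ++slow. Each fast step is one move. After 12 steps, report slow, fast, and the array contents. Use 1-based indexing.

slow=6, fast=13, a=[6, 1, 9, 3, 3, 0, 0, 0, 0, 0, 0, 0, 4, 4, 0]

slow=1 fast=1: a[fast]=6≠0 swap→a[1]=6, slow++,fast++
slow=2 fast=2: a[fast]=0, fast++
slow=2 fast=3: a[fast]=0, fast++
slow=2 fast=4: a[fast]=0, fast++
slow=2 fast=5: a[fast]=1≠0 swap→a[2]=1, slow++,fast++
slow=3 fast=6: a[fast]=0, fast++
slow=3 fast=7: a[fast]=0, fast++
slow=3 fast=8: a[fast]=9≠0 swap→a[3]=9, slow++,fast++
slow=4 fast=9: a[fast]=3≠0 swap→a[4]=3, slow++,fast++
slow=5 fast=10: a[fast]=3≠0 swap→a[5]=3, slow++,fast++
slow=6 fast=11: a[fast]=0, fast++
slow=6 fast=12: a[fast]=0, fast++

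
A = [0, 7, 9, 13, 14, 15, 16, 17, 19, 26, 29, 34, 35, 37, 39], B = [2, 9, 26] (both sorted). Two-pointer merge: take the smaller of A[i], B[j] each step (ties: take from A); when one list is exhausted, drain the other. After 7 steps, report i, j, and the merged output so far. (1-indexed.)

i=1 j=1: A[i]=0<=B[j]=2 take 0, i++
i=2 j=1: A[i]=7>B[j]=2 take 2, j++
i=2 j=2: A[i]=7<=B[j]=9 take 7, i++
i=3 j=2: A[i]=9<=B[j]=9 take 9, i++
i=4 j=2: A[i]=13>B[j]=9 take 9, j++
i=4 j=3: A[i]=13<=B[j]=26 take 13, i++
i=5 j=3: A[i]=14<=B[j]=26 take 14, i++

i=6, j=3, merged so far=[0, 2, 7, 9, 9, 13, 14]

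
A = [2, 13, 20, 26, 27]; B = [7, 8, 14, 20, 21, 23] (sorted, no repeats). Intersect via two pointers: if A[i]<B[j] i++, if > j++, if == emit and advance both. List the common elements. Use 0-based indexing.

intersection = [20]

[i=0,j=0] 2<7 → i++
[i=1,j=0] 13>7 → j++
[i=1,j=1] 13>8 → j++
[i=1,j=2] 13<14 → i++
[i=2,j=2] 20>14 → j++
[i=2,j=3] 20==20 emit → i++,j++
[i=3,j=4] 26>21 → j++
[i=3,j=5] 26>23 → j++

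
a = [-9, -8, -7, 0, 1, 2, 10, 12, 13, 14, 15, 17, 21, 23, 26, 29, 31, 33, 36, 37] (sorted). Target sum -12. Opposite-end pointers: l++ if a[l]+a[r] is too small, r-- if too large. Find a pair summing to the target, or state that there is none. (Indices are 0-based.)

no pair

[0,19] -9+37=28 >-12 → r--
[0,18] -9+36=27 >-12 → r--
[0,17] -9+33=24 >-12 → r--
[0,16] -9+31=22 >-12 → r--
[0,15] -9+29=20 >-12 → r--
[0,14] -9+26=17 >-12 → r--
[0,13] -9+23=14 >-12 → r--
[0,12] -9+21=12 >-12 → r--
[0,11] -9+17=8 >-12 → r--
[0,10] -9+15=6 >-12 → r--
[0,9] -9+14=5 >-12 → r--
[0,8] -9+13=4 >-12 → r--
[0,7] -9+12=3 >-12 → r--
[0,6] -9+10=1 >-12 → r--
[0,5] -9+2=-7 >-12 → r--
[0,4] -9+1=-8 >-12 → r--
[0,3] -9+0=-9 >-12 → r--
[0,2] -9+-7=-16 <-12 → l++
[1,2] -8+-7=-15 <-12 → l++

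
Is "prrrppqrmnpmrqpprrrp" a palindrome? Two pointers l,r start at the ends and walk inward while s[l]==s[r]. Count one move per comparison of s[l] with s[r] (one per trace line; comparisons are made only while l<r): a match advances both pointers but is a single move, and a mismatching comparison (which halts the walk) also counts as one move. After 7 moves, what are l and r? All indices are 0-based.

l=0 r=19: 'p'=='p', l++,r--
l=1 r=18: 'r'=='r', l++,r--
l=2 r=17: 'r'=='r', l++,r--
l=3 r=16: 'r'=='r', l++,r--
l=4 r=15: 'p'=='p', l++,r--
l=5 r=14: 'p'=='p', l++,r--
l=6 r=13: 'q'=='q', l++,r--

l=7, r=12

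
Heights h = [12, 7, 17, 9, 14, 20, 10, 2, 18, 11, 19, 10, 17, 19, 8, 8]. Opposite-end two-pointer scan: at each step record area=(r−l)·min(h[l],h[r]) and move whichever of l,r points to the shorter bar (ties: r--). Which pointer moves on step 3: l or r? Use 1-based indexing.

l

l=1 r=16: min(12,8)*15=120 best=120 *, r--
l=1 r=15: min(12,8)*14=112 best=120, r--
l=1 r=14: min(12,19)*13=156 best=156 *, l++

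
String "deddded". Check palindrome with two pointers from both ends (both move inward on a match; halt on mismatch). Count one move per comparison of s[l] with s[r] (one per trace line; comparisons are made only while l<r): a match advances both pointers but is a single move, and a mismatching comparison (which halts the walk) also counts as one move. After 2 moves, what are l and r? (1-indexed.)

[1,7] 'd'=='d' → l++,r--
[2,6] 'e'=='e' → l++,r--

l=3, r=5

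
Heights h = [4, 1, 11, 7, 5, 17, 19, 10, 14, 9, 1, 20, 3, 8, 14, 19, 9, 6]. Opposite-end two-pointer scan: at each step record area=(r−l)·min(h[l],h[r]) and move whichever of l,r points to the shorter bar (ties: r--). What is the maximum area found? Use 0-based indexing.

max area = 171

[0,17] min(4,6)*17=68 best=68 * → l++
[1,17] min(1,6)*16=16 best=68 → l++
[2,17] min(11,6)*15=90 best=90 * → r--
[2,16] min(11,9)*14=126 best=126 * → r--
[2,15] min(11,19)*13=143 best=143 * → l++
[3,15] min(7,19)*12=84 best=143 → l++
[4,15] min(5,19)*11=55 best=143 → l++
[5,15] min(17,19)*10=170 best=170 * → l++
[6,15] min(19,19)*9=171 best=171 * → r--
[6,14] min(19,14)*8=112 best=171 → r--
[6,13] min(19,8)*7=56 best=171 → r--
[6,12] min(19,3)*6=18 best=171 → r--
[6,11] min(19,20)*5=95 best=171 → l++
[7,11] min(10,20)*4=40 best=171 → l++
[8,11] min(14,20)*3=42 best=171 → l++
[9,11] min(9,20)*2=18 best=171 → l++
[10,11] min(1,20)*1=1 best=171 → l++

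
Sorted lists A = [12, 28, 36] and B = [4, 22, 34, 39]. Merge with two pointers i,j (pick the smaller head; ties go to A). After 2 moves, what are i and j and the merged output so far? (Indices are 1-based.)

i=2, j=2, merged so far=[4, 12]

[i=1,j=1] A[i]=12>B[j]=4 take 4 → j++
[i=1,j=2] A[i]=12<=B[j]=22 take 12 → i++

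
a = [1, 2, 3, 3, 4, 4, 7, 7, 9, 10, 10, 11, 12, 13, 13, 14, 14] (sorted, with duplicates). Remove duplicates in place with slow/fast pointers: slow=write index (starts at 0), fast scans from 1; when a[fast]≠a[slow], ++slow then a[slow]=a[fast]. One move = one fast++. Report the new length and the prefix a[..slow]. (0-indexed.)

slow=0 fast=1: a[fast]=2≠a[slow]=1 write a[1]=2, slow++,fast++
slow=1 fast=2: a[fast]=3≠a[slow]=2 write a[2]=3, slow++,fast++
slow=2 fast=3: a[fast]=3=a[slow] dup, fast++
slow=2 fast=4: a[fast]=4≠a[slow]=3 write a[3]=4, slow++,fast++
slow=3 fast=5: a[fast]=4=a[slow] dup, fast++
slow=3 fast=6: a[fast]=7≠a[slow]=4 write a[4]=7, slow++,fast++
slow=4 fast=7: a[fast]=7=a[slow] dup, fast++
slow=4 fast=8: a[fast]=9≠a[slow]=7 write a[5]=9, slow++,fast++
slow=5 fast=9: a[fast]=10≠a[slow]=9 write a[6]=10, slow++,fast++
slow=6 fast=10: a[fast]=10=a[slow] dup, fast++
slow=6 fast=11: a[fast]=11≠a[slow]=10 write a[7]=11, slow++,fast++
slow=7 fast=12: a[fast]=12≠a[slow]=11 write a[8]=12, slow++,fast++
slow=8 fast=13: a[fast]=13≠a[slow]=12 write a[9]=13, slow++,fast++
slow=9 fast=14: a[fast]=13=a[slow] dup, fast++
slow=9 fast=15: a[fast]=14≠a[slow]=13 write a[10]=14, slow++,fast++
slow=10 fast=16: a[fast]=14=a[slow] dup, fast++

length 11; prefix = [1, 2, 3, 4, 7, 9, 10, 11, 12, 13, 14]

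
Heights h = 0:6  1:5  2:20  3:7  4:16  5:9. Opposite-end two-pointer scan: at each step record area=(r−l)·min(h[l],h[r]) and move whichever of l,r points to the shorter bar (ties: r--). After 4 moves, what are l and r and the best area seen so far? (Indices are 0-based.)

[0,5] min(6,9)*5=30 best=30 * → l++
[1,5] min(5,9)*4=20 best=30 → l++
[2,5] min(20,9)*3=27 best=30 → r--
[2,4] min(20,16)*2=32 best=32 * → r--

l=2, r=3, best area=32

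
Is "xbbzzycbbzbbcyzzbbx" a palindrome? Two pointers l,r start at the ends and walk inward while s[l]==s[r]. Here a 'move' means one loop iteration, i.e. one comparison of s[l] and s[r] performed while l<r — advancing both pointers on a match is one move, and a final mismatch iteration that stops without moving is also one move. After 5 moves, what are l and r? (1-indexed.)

l=6, r=14

l=1 r=19: 'x'=='x', l++,r--
l=2 r=18: 'b'=='b', l++,r--
l=3 r=17: 'b'=='b', l++,r--
l=4 r=16: 'z'=='z', l++,r--
l=5 r=15: 'z'=='z', l++,r--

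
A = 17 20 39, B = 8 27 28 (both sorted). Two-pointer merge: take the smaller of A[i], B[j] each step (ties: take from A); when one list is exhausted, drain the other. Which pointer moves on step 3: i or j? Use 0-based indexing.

i=0 j=0: A[i]=17>B[j]=8 take 8, j++
i=0 j=1: A[i]=17<=B[j]=27 take 17, i++
i=1 j=1: A[i]=20<=B[j]=27 take 20, i++

i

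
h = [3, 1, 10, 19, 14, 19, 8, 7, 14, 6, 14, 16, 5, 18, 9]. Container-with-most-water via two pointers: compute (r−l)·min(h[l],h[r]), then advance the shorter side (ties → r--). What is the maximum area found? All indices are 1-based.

[1,15] min(3,9)*14=42 best=42 * → l++
[2,15] min(1,9)*13=13 best=42 → l++
[3,15] min(10,9)*12=108 best=108 * → r--
[3,14] min(10,18)*11=110 best=110 * → l++
[4,14] min(19,18)*10=180 best=180 * → r--
[4,13] min(19,5)*9=45 best=180 → r--
[4,12] min(19,16)*8=128 best=180 → r--
[4,11] min(19,14)*7=98 best=180 → r--
[4,10] min(19,6)*6=36 best=180 → r--
[4,9] min(19,14)*5=70 best=180 → r--
[4,8] min(19,7)*4=28 best=180 → r--
[4,7] min(19,8)*3=24 best=180 → r--
[4,6] min(19,19)*2=38 best=180 → r--
[4,5] min(19,14)*1=14 best=180 → r--

max area = 180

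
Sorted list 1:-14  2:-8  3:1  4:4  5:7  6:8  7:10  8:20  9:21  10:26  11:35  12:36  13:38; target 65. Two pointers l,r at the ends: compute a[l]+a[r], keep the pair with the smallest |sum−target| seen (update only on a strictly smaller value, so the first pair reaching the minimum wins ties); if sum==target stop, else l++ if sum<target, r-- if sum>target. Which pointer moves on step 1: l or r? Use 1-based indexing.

[1,13] -14+38=24 d=41 * → l++

l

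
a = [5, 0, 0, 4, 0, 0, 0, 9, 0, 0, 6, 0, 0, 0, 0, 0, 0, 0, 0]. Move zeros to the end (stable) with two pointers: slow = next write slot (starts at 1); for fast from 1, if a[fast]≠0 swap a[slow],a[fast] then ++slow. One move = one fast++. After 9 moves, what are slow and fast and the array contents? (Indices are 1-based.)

slow=4, fast=10, a=[5, 4, 9, 0, 0, 0, 0, 0, 0, 0, 6, 0, 0, 0, 0, 0, 0, 0, 0]

(s=1,f=1) a[fast]=5≠0 swap→a[1]=5 → slow++,fast++
(s=2,f=2) a[fast]=0 → fast++
(s=2,f=3) a[fast]=0 → fast++
(s=2,f=4) a[fast]=4≠0 swap→a[2]=4 → slow++,fast++
(s=3,f=5) a[fast]=0 → fast++
(s=3,f=6) a[fast]=0 → fast++
(s=3,f=7) a[fast]=0 → fast++
(s=3,f=8) a[fast]=9≠0 swap→a[3]=9 → slow++,fast++
(s=4,f=9) a[fast]=0 → fast++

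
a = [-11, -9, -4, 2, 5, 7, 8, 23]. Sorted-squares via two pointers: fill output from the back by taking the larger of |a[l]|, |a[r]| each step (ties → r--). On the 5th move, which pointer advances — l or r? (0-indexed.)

[0,7] |-11|<=|23| out[7]=529 → r--
[0,6] |-11|>|8| out[6]=121 → l++
[1,6] |-9|>|8| out[5]=81 → l++
[2,6] |-4|<=|8| out[4]=64 → r--
[2,5] |-4|<=|7| out[3]=49 → r--

r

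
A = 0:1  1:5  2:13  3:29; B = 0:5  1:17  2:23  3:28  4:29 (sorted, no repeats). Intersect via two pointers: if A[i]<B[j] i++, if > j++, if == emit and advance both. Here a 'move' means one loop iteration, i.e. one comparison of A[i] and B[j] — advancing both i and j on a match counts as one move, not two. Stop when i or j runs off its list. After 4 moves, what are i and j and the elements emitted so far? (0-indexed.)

i=3, j=2, emitted=[5]

[i=0,j=0] 1<5 → i++
[i=1,j=0] 5==5 emit → i++,j++
[i=2,j=1] 13<17 → i++
[i=3,j=1] 29>17 → j++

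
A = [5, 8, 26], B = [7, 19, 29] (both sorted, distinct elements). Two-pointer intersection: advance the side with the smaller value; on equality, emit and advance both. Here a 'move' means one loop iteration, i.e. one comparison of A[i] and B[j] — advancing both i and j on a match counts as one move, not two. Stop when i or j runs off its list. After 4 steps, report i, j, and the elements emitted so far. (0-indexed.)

i=0 j=0: 5<7, i++
i=1 j=0: 8>7, j++
i=1 j=1: 8<19, i++
i=2 j=1: 26>19, j++

i=2, j=2, emitted=[]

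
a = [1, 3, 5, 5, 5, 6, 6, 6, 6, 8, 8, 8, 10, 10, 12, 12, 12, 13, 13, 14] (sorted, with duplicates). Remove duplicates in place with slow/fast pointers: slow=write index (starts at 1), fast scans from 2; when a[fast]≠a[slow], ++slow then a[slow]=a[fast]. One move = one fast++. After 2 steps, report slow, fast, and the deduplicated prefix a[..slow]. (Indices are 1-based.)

(s=1,f=2) a[fast]=3≠a[slow]=1 write a[2]=3 → slow++,fast++
(s=2,f=3) a[fast]=5≠a[slow]=3 write a[3]=5 → slow++,fast++

slow=3, fast=4, prefix=[1, 3, 5]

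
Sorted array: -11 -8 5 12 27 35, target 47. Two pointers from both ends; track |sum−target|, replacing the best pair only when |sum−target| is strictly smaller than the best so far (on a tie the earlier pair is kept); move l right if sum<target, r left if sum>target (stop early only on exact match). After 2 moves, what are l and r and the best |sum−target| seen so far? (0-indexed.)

[0,5] -11+35=24 d=23 * → l++
[1,5] -8+35=27 d=20 * → l++

l=2, r=5, best |Δ|=20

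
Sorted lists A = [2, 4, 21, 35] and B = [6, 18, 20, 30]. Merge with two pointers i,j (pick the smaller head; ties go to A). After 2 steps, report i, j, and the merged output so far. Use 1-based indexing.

[i=1,j=1] A[i]=2<=B[j]=6 take 2 → i++
[i=2,j=1] A[i]=4<=B[j]=6 take 4 → i++

i=3, j=1, merged so far=[2, 4]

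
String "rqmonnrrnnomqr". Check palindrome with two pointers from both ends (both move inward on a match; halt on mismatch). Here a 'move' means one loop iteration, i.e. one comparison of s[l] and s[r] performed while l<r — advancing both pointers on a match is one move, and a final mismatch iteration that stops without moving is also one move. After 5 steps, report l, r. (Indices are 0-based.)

l=5, r=8

l=0 r=13: 'r'=='r', l++,r--
l=1 r=12: 'q'=='q', l++,r--
l=2 r=11: 'm'=='m', l++,r--
l=3 r=10: 'o'=='o', l++,r--
l=4 r=9: 'n'=='n', l++,r--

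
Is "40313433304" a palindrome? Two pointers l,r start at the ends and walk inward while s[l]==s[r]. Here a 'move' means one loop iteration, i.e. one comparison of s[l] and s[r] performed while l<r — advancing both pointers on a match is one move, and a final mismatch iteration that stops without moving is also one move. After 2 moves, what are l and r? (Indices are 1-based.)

[1,11] '4'=='4' → l++,r--
[2,10] '0'=='0' → l++,r--

l=3, r=9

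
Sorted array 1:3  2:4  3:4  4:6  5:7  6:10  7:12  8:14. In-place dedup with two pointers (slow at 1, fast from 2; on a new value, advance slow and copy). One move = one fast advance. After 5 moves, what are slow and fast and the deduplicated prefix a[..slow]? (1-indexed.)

slow=1 fast=2: a[fast]=4≠a[slow]=3 write a[2]=4, slow++,fast++
slow=2 fast=3: a[fast]=4=a[slow] dup, fast++
slow=2 fast=4: a[fast]=6≠a[slow]=4 write a[3]=6, slow++,fast++
slow=3 fast=5: a[fast]=7≠a[slow]=6 write a[4]=7, slow++,fast++
slow=4 fast=6: a[fast]=10≠a[slow]=7 write a[5]=10, slow++,fast++

slow=5, fast=7, prefix=[3, 4, 6, 7, 10]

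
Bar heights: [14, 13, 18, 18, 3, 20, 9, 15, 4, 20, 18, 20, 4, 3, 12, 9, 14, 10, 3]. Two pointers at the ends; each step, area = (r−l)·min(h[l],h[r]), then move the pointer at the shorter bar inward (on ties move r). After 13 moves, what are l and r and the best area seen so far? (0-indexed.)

l=5, r=10, best area=224

[0,18] min(14,3)*18=54 best=54 * → r--
[0,17] min(14,10)*17=170 best=170 * → r--
[0,16] min(14,14)*16=224 best=224 * → r--
[0,15] min(14,9)*15=135 best=224 → r--
[0,14] min(14,12)*14=168 best=224 → r--
[0,13] min(14,3)*13=39 best=224 → r--
[0,12] min(14,4)*12=48 best=224 → r--
[0,11] min(14,20)*11=154 best=224 → l++
[1,11] min(13,20)*10=130 best=224 → l++
[2,11] min(18,20)*9=162 best=224 → l++
[3,11] min(18,20)*8=144 best=224 → l++
[4,11] min(3,20)*7=21 best=224 → l++
[5,11] min(20,20)*6=120 best=224 → r--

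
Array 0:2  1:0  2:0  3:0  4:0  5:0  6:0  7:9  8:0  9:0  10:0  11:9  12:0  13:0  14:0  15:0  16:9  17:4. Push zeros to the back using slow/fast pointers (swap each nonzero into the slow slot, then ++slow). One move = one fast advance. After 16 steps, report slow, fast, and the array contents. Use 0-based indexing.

slow=3, fast=16, a=[2, 9, 9, 0, 0, 0, 0, 0, 0, 0, 0, 0, 0, 0, 0, 0, 9, 4]

(s=0,f=0) a[fast]=2≠0 swap→a[0]=2 → slow++,fast++
(s=1,f=1) a[fast]=0 → fast++
(s=1,f=2) a[fast]=0 → fast++
(s=1,f=3) a[fast]=0 → fast++
(s=1,f=4) a[fast]=0 → fast++
(s=1,f=5) a[fast]=0 → fast++
(s=1,f=6) a[fast]=0 → fast++
(s=1,f=7) a[fast]=9≠0 swap→a[1]=9 → slow++,fast++
(s=2,f=8) a[fast]=0 → fast++
(s=2,f=9) a[fast]=0 → fast++
(s=2,f=10) a[fast]=0 → fast++
(s=2,f=11) a[fast]=9≠0 swap→a[2]=9 → slow++,fast++
(s=3,f=12) a[fast]=0 → fast++
(s=3,f=13) a[fast]=0 → fast++
(s=3,f=14) a[fast]=0 → fast++
(s=3,f=15) a[fast]=0 → fast++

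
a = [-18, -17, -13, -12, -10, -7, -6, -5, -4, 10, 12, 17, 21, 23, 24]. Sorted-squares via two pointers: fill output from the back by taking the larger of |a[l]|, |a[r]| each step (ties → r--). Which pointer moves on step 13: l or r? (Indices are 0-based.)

l=0 r=14: |-18|<=|24| out[14]=576, r--
l=0 r=13: |-18|<=|23| out[13]=529, r--
l=0 r=12: |-18|<=|21| out[12]=441, r--
l=0 r=11: |-18|>|17| out[11]=324, l++
l=1 r=11: |-17|<=|17| out[10]=289, r--
l=1 r=10: |-17|>|12| out[9]=289, l++
l=2 r=10: |-13|>|12| out[8]=169, l++
l=3 r=10: |-12|<=|12| out[7]=144, r--
l=3 r=9: |-12|>|10| out[6]=144, l++
l=4 r=9: |-10|<=|10| out[5]=100, r--
l=4 r=8: |-10|>|-4| out[4]=100, l++
l=5 r=8: |-7|>|-4| out[3]=49, l++
l=6 r=8: |-6|>|-4| out[2]=36, l++

l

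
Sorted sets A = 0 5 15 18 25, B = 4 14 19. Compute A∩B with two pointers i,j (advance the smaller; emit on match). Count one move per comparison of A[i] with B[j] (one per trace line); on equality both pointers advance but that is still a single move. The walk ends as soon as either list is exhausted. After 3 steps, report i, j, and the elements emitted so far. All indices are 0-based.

i=0 j=0: 0<4, i++
i=1 j=0: 5>4, j++
i=1 j=1: 5<14, i++

i=2, j=1, emitted=[]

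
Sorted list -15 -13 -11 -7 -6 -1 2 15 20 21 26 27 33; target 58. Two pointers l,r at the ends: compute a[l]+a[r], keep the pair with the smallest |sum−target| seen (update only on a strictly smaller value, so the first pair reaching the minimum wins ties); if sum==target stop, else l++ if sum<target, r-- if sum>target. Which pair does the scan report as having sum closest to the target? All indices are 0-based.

l=0 r=12: -15+33=18 d=40 *, l++
l=1 r=12: -13+33=20 d=38 *, l++
l=2 r=12: -11+33=22 d=36 *, l++
l=3 r=12: -7+33=26 d=32 *, l++
l=4 r=12: -6+33=27 d=31 *, l++
l=5 r=12: -1+33=32 d=26 *, l++
l=6 r=12: 2+33=35 d=23 *, l++
l=7 r=12: 15+33=48 d=10 *, l++
l=8 r=12: 20+33=53 d=5 *, l++
l=9 r=12: 21+33=54 d=4 *, l++
l=10 r=12: 26+33=59 d=1 *, r--
l=10 r=11: 26+27=53 d=5, l++

pair (26, 33) with sum 59 (|Δ|=1)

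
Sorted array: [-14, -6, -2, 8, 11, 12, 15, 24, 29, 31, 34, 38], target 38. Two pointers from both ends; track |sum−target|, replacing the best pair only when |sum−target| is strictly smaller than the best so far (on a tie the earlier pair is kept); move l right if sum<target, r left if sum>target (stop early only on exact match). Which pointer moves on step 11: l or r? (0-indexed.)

r

[0,11] -14+38=24 d=14 * → l++
[1,11] -6+38=32 d=6 * → l++
[2,11] -2+38=36 d=2 * → l++
[3,11] 8+38=46 d=8 → r--
[3,10] 8+34=42 d=4 → r--
[3,9] 8+31=39 d=1 * → r--
[3,8] 8+29=37 d=1 → l++
[4,8] 11+29=40 d=2 → r--
[4,7] 11+24=35 d=3 → l++
[5,7] 12+24=36 d=2 → l++
[6,7] 15+24=39 d=1 → r--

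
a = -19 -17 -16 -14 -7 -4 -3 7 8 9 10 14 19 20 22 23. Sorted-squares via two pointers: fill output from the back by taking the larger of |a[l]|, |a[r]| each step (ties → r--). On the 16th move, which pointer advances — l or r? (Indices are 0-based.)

[0,15] |-19|<=|23| out[15]=529 → r--
[0,14] |-19|<=|22| out[14]=484 → r--
[0,13] |-19|<=|20| out[13]=400 → r--
[0,12] |-19|<=|19| out[12]=361 → r--
[0,11] |-19|>|14| out[11]=361 → l++
[1,11] |-17|>|14| out[10]=289 → l++
[2,11] |-16|>|14| out[9]=256 → l++
[3,11] |-14|<=|14| out[8]=196 → r--
[3,10] |-14|>|10| out[7]=196 → l++
[4,10] |-7|<=|10| out[6]=100 → r--
[4,9] |-7|<=|9| out[5]=81 → r--
[4,8] |-7|<=|8| out[4]=64 → r--
[4,7] |-7|<=|7| out[3]=49 → r--
[4,6] |-7|>|-3| out[2]=49 → l++
[5,6] |-4|>|-3| out[1]=16 → l++
[6,6] |-3|<=|-3| out[0]=9 → r--

r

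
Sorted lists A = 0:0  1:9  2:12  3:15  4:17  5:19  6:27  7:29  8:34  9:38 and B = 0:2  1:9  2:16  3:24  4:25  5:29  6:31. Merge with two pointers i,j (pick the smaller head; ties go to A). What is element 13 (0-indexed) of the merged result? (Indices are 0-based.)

[i=0,j=0] A[i]=0<=B[j]=2 take 0 → i++
[i=1,j=0] A[i]=9>B[j]=2 take 2 → j++
[i=1,j=1] A[i]=9<=B[j]=9 take 9 → i++
[i=2,j=1] A[i]=12>B[j]=9 take 9 → j++
[i=2,j=2] A[i]=12<=B[j]=16 take 12 → i++
[i=3,j=2] A[i]=15<=B[j]=16 take 15 → i++
[i=4,j=2] A[i]=17>B[j]=16 take 16 → j++
[i=4,j=3] A[i]=17<=B[j]=24 take 17 → i++
[i=5,j=3] A[i]=19<=B[j]=24 take 19 → i++
[i=6,j=3] A[i]=27>B[j]=24 take 24 → j++
[i=6,j=4] A[i]=27>B[j]=25 take 25 → j++
[i=6,j=5] A[i]=27<=B[j]=29 take 27 → i++
[i=7,j=5] A[i]=29<=B[j]=29 take 29 → i++
[i=8,j=5] A[i]=34>B[j]=29 take 29 → j++
[i=8,j=6] A[i]=34>B[j]=31 take 31 → j++
[i=8,j=7] B done, take A[i]=34 → i++
[i=9,j=7] B done, take A[i]=38 → i++

merged[13] = 29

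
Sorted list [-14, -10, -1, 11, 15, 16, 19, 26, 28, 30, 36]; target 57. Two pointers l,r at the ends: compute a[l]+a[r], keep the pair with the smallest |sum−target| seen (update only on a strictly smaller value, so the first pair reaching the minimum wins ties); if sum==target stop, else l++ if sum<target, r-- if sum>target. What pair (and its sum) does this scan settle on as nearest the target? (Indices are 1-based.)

[1,11] -14+36=22 d=35 * → l++
[2,11] -10+36=26 d=31 * → l++
[3,11] -1+36=35 d=22 * → l++
[4,11] 11+36=47 d=10 * → l++
[5,11] 15+36=51 d=6 * → l++
[6,11] 16+36=52 d=5 * → l++
[7,11] 19+36=55 d=2 * → l++
[8,11] 26+36=62 d=5 → r--
[8,10] 26+30=56 d=1 * → l++
[9,10] 28+30=58 d=1 → r--

pair (26, 30) with sum 56 (|Δ|=1)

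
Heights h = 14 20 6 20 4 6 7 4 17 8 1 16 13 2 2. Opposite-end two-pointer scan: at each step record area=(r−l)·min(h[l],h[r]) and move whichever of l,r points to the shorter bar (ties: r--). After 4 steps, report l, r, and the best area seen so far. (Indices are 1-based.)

l=2, r=12, best area=156

l=1 r=15: min(14,2)*14=28 best=28 *, r--
l=1 r=14: min(14,2)*13=26 best=28, r--
l=1 r=13: min(14,13)*12=156 best=156 *, r--
l=1 r=12: min(14,16)*11=154 best=156, l++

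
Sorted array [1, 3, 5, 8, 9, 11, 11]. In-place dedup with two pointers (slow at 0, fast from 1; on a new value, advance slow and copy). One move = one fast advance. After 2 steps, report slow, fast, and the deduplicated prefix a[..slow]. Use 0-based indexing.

slow=2, fast=3, prefix=[1, 3, 5]

(s=0,f=1) a[fast]=3≠a[slow]=1 write a[1]=3 → slow++,fast++
(s=1,f=2) a[fast]=5≠a[slow]=3 write a[2]=5 → slow++,fast++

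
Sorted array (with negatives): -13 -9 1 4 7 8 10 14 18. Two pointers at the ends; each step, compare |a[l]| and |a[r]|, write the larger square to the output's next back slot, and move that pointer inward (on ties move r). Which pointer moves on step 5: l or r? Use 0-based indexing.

[0,8] |-13|<=|18| out[8]=324 → r--
[0,7] |-13|<=|14| out[7]=196 → r--
[0,6] |-13|>|10| out[6]=169 → l++
[1,6] |-9|<=|10| out[5]=100 → r--
[1,5] |-9|>|8| out[4]=81 → l++

l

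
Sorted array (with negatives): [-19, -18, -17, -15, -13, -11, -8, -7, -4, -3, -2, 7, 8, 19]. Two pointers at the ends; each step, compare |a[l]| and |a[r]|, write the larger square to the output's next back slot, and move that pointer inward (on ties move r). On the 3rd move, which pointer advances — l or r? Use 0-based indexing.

l=0 r=13: |-19|<=|19| out[13]=361, r--
l=0 r=12: |-19|>|8| out[12]=361, l++
l=1 r=12: |-18|>|8| out[11]=324, l++

l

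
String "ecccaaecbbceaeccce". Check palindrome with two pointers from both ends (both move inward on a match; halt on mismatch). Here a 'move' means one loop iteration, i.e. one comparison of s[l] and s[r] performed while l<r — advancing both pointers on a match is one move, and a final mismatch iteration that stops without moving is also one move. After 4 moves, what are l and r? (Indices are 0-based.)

l=0 r=17: 'e'=='e', l++,r--
l=1 r=16: 'c'=='c', l++,r--
l=2 r=15: 'c'=='c', l++,r--
l=3 r=14: 'c'=='c', l++,r--

l=4, r=13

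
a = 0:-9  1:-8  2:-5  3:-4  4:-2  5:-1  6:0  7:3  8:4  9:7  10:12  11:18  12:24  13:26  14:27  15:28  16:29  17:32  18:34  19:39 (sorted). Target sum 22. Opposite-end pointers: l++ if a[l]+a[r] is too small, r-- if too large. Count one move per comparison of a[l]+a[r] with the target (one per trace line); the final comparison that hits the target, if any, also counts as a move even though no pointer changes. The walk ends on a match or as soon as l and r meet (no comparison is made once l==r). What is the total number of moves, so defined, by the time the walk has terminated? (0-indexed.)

[0,19] -9+39=30 >22 → r--
[0,18] -9+34=25 >22 → r--
[0,17] -9+32=23 >22 → r--
[0,16] -9+29=20 <22 → l++
[1,16] -8+29=21 <22 → l++
[2,16] -5+29=24 >22 → r--
[2,15] -5+28=23 >22 → r--
[2,14] -5+27=22 → found

8 moves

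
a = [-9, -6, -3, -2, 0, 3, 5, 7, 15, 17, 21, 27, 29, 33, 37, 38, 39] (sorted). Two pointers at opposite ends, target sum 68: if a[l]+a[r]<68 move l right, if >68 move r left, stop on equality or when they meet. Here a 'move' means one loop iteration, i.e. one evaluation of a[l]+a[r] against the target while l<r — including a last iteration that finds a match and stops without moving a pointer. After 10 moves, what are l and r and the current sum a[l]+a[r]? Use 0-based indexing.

[0,16] -9+39=30 <68 → l++
[1,16] -6+39=33 <68 → l++
[2,16] -3+39=36 <68 → l++
[3,16] -2+39=37 <68 → l++
[4,16] 0+39=39 <68 → l++
[5,16] 3+39=42 <68 → l++
[6,16] 5+39=44 <68 → l++
[7,16] 7+39=46 <68 → l++
[8,16] 15+39=54 <68 → l++
[9,16] 17+39=56 <68 → l++

l=10, r=16, sum=60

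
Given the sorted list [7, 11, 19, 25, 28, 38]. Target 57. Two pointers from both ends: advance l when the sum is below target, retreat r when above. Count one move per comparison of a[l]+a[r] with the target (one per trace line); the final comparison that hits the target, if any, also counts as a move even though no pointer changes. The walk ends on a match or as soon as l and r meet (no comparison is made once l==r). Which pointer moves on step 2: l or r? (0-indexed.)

l

l=0 r=5: 7+38=45 <57, l++
l=1 r=5: 11+38=49 <57, l++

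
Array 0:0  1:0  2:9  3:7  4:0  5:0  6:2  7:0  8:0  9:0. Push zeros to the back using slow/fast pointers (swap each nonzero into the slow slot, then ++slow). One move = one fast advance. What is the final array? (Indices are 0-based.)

(s=0,f=0) a[fast]=0 → fast++
(s=0,f=1) a[fast]=0 → fast++
(s=0,f=2) a[fast]=9≠0 swap→a[0]=9 → slow++,fast++
(s=1,f=3) a[fast]=7≠0 swap→a[1]=7 → slow++,fast++
(s=2,f=4) a[fast]=0 → fast++
(s=2,f=5) a[fast]=0 → fast++
(s=2,f=6) a[fast]=2≠0 swap→a[2]=2 → slow++,fast++
(s=3,f=7) a[fast]=0 → fast++
(s=3,f=8) a[fast]=0 → fast++
(s=3,f=9) a[fast]=0 → fast++

[9, 7, 2, 0, 0, 0, 0, 0, 0, 0]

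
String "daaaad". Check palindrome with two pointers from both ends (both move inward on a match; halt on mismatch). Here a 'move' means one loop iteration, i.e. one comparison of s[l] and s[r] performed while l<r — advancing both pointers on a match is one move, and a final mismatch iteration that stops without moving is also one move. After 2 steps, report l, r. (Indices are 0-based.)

l=2, r=3

[0,5] 'd'=='d' → l++,r--
[1,4] 'a'=='a' → l++,r--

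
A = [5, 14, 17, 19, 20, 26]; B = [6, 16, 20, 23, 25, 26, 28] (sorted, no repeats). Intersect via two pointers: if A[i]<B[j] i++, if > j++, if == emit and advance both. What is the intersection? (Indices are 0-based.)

intersection = [20, 26]

[i=0,j=0] 5<6 → i++
[i=1,j=0] 14>6 → j++
[i=1,j=1] 14<16 → i++
[i=2,j=1] 17>16 → j++
[i=2,j=2] 17<20 → i++
[i=3,j=2] 19<20 → i++
[i=4,j=2] 20==20 emit → i++,j++
[i=5,j=3] 26>23 → j++
[i=5,j=4] 26>25 → j++
[i=5,j=5] 26==26 emit → i++,j++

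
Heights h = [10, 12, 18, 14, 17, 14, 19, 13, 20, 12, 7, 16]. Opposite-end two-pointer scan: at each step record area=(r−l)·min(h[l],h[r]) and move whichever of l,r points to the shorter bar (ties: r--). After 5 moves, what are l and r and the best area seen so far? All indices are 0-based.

[0,11] min(10,16)*11=110 best=110 * → l++
[1,11] min(12,16)*10=120 best=120 * → l++
[2,11] min(18,16)*9=144 best=144 * → r--
[2,10] min(18,7)*8=56 best=144 → r--
[2,9] min(18,12)*7=84 best=144 → r--

l=2, r=8, best area=144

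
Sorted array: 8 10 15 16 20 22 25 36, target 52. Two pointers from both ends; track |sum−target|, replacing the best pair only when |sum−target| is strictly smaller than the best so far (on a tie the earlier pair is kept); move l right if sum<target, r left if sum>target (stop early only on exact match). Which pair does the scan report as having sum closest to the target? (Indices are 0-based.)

pair (16, 36) with sum 52 (|Δ|=0)

l=0 r=7: 8+36=44 d=8 *, l++
l=1 r=7: 10+36=46 d=6 *, l++
l=2 r=7: 15+36=51 d=1 *, l++
l=3 r=7: 16+36=52 d=0 *, stop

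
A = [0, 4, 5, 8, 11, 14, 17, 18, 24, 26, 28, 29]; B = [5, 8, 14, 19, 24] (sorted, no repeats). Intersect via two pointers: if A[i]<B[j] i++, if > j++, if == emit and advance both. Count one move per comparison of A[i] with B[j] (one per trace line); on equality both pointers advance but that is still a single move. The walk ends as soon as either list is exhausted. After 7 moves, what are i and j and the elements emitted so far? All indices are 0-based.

i=7, j=3, emitted=[5, 8, 14]

[i=0,j=0] 0<5 → i++
[i=1,j=0] 4<5 → i++
[i=2,j=0] 5==5 emit → i++,j++
[i=3,j=1] 8==8 emit → i++,j++
[i=4,j=2] 11<14 → i++
[i=5,j=2] 14==14 emit → i++,j++
[i=6,j=3] 17<19 → i++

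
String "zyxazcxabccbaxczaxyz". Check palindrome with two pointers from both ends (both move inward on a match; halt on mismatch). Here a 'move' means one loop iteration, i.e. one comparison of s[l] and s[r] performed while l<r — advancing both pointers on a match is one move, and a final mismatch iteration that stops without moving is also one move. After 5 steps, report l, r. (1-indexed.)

l=6, r=15

[1,20] 'z'=='z' → l++,r--
[2,19] 'y'=='y' → l++,r--
[3,18] 'x'=='x' → l++,r--
[4,17] 'a'=='a' → l++,r--
[5,16] 'z'=='z' → l++,r--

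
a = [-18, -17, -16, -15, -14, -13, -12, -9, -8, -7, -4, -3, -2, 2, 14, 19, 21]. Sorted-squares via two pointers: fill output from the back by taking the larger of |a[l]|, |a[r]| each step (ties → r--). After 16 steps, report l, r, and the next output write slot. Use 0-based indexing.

[0,16] |-18|<=|21| out[16]=441 → r--
[0,15] |-18|<=|19| out[15]=361 → r--
[0,14] |-18|>|14| out[14]=324 → l++
[1,14] |-17|>|14| out[13]=289 → l++
[2,14] |-16|>|14| out[12]=256 → l++
[3,14] |-15|>|14| out[11]=225 → l++
[4,14] |-14|<=|14| out[10]=196 → r--
[4,13] |-14|>|2| out[9]=196 → l++
[5,13] |-13|>|2| out[8]=169 → l++
[6,13] |-12|>|2| out[7]=144 → l++
[7,13] |-9|>|2| out[6]=81 → l++
[8,13] |-8|>|2| out[5]=64 → l++
[9,13] |-7|>|2| out[4]=49 → l++
[10,13] |-4|>|2| out[3]=16 → l++
[11,13] |-3|>|2| out[2]=9 → l++
[12,13] |-2|<=|2| out[1]=4 → r--

l=12, r=12, next write slot=0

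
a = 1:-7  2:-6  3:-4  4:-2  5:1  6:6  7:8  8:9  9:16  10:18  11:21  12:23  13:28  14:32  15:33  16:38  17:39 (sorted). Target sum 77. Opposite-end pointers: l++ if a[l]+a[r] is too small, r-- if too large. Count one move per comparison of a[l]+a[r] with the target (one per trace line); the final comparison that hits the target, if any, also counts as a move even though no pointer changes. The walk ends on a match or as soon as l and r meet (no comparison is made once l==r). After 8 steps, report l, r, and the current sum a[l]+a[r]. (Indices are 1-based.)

l=9, r=17, sum=55

l=1 r=17: -7+39=32 <77, l++
l=2 r=17: -6+39=33 <77, l++
l=3 r=17: -4+39=35 <77, l++
l=4 r=17: -2+39=37 <77, l++
l=5 r=17: 1+39=40 <77, l++
l=6 r=17: 6+39=45 <77, l++
l=7 r=17: 8+39=47 <77, l++
l=8 r=17: 9+39=48 <77, l++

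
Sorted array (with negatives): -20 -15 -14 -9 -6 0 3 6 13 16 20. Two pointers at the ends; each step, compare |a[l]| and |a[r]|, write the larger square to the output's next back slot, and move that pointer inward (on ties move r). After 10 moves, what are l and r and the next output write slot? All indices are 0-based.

[0,10] |-20|<=|20| out[10]=400 → r--
[0,9] |-20|>|16| out[9]=400 → l++
[1,9] |-15|<=|16| out[8]=256 → r--
[1,8] |-15|>|13| out[7]=225 → l++
[2,8] |-14|>|13| out[6]=196 → l++
[3,8] |-9|<=|13| out[5]=169 → r--
[3,7] |-9|>|6| out[4]=81 → l++
[4,7] |-6|<=|6| out[3]=36 → r--
[4,6] |-6|>|3| out[2]=36 → l++
[5,6] |0|<=|3| out[1]=9 → r--

l=5, r=5, next write slot=0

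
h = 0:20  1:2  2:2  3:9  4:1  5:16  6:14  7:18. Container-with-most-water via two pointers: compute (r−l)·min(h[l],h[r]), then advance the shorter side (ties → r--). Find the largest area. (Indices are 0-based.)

l=0 r=7: min(20,18)*7=126 best=126 *, r--
l=0 r=6: min(20,14)*6=84 best=126, r--
l=0 r=5: min(20,16)*5=80 best=126, r--
l=0 r=4: min(20,1)*4=4 best=126, r--
l=0 r=3: min(20,9)*3=27 best=126, r--
l=0 r=2: min(20,2)*2=4 best=126, r--
l=0 r=1: min(20,2)*1=2 best=126, r--

max area = 126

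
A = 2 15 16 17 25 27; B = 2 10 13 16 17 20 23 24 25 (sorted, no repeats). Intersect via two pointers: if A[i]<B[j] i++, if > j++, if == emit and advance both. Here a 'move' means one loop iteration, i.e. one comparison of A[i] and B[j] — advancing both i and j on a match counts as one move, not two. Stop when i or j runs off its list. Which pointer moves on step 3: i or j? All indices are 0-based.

[i=0,j=0] 2==2 emit → i++,j++
[i=1,j=1] 15>10 → j++
[i=1,j=2] 15>13 → j++

j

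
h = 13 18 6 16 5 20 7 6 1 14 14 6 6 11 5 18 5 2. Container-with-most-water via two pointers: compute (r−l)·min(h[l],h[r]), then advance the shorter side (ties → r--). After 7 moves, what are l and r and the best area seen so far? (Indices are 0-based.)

l=0 r=17: min(13,2)*17=34 best=34 *, r--
l=0 r=16: min(13,5)*16=80 best=80 *, r--
l=0 r=15: min(13,18)*15=195 best=195 *, l++
l=1 r=15: min(18,18)*14=252 best=252 *, r--
l=1 r=14: min(18,5)*13=65 best=252, r--
l=1 r=13: min(18,11)*12=132 best=252, r--
l=1 r=12: min(18,6)*11=66 best=252, r--

l=1, r=11, best area=252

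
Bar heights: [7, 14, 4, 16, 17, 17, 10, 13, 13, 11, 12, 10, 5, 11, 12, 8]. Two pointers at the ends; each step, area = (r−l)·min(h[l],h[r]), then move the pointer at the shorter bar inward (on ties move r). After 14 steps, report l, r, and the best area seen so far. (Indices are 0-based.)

l=4, r=5, best area=156

l=0 r=15: min(7,8)*15=105 best=105 *, l++
l=1 r=15: min(14,8)*14=112 best=112 *, r--
l=1 r=14: min(14,12)*13=156 best=156 *, r--
l=1 r=13: min(14,11)*12=132 best=156, r--
l=1 r=12: min(14,5)*11=55 best=156, r--
l=1 r=11: min(14,10)*10=100 best=156, r--
l=1 r=10: min(14,12)*9=108 best=156, r--
l=1 r=9: min(14,11)*8=88 best=156, r--
l=1 r=8: min(14,13)*7=91 best=156, r--
l=1 r=7: min(14,13)*6=78 best=156, r--
l=1 r=6: min(14,10)*5=50 best=156, r--
l=1 r=5: min(14,17)*4=56 best=156, l++
l=2 r=5: min(4,17)*3=12 best=156, l++
l=3 r=5: min(16,17)*2=32 best=156, l++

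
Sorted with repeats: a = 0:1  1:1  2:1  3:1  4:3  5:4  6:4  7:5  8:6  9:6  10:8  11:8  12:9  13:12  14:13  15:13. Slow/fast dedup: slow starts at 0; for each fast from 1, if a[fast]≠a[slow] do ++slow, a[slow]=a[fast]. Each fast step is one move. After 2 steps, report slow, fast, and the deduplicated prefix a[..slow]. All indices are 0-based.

slow=0, fast=3, prefix=[1]

slow=0 fast=1: a[fast]=1=a[slow] dup, fast++
slow=0 fast=2: a[fast]=1=a[slow] dup, fast++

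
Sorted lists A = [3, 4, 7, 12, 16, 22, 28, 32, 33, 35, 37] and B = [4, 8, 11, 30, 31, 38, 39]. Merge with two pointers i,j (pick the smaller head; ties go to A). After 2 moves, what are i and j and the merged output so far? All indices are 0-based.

i=2, j=0, merged so far=[3, 4]

i=0 j=0: A[i]=3<=B[j]=4 take 3, i++
i=1 j=0: A[i]=4<=B[j]=4 take 4, i++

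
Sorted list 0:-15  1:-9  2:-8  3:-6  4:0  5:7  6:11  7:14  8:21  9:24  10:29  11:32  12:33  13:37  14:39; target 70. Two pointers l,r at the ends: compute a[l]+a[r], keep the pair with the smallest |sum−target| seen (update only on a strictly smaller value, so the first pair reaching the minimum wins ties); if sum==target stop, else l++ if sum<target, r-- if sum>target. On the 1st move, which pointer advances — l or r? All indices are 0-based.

l=0 r=14: -15+39=24 d=46 *, l++

l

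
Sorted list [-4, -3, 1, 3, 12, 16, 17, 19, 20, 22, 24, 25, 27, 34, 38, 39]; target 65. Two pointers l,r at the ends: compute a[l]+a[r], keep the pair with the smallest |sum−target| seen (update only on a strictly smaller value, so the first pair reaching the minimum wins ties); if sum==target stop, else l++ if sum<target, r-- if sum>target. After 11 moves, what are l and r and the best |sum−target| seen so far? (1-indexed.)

l=12, r=16, best |Δ|=2

[1,16] -4+39=35 d=30 * → l++
[2,16] -3+39=36 d=29 * → l++
[3,16] 1+39=40 d=25 * → l++
[4,16] 3+39=42 d=23 * → l++
[5,16] 12+39=51 d=14 * → l++
[6,16] 16+39=55 d=10 * → l++
[7,16] 17+39=56 d=9 * → l++
[8,16] 19+39=58 d=7 * → l++
[9,16] 20+39=59 d=6 * → l++
[10,16] 22+39=61 d=4 * → l++
[11,16] 24+39=63 d=2 * → l++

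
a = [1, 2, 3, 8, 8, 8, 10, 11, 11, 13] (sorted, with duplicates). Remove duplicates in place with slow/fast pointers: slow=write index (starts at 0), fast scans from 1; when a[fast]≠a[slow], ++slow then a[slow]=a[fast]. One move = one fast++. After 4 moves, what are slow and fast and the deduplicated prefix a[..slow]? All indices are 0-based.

slow=0 fast=1: a[fast]=2≠a[slow]=1 write a[1]=2, slow++,fast++
slow=1 fast=2: a[fast]=3≠a[slow]=2 write a[2]=3, slow++,fast++
slow=2 fast=3: a[fast]=8≠a[slow]=3 write a[3]=8, slow++,fast++
slow=3 fast=4: a[fast]=8=a[slow] dup, fast++

slow=3, fast=5, prefix=[1, 2, 3, 8]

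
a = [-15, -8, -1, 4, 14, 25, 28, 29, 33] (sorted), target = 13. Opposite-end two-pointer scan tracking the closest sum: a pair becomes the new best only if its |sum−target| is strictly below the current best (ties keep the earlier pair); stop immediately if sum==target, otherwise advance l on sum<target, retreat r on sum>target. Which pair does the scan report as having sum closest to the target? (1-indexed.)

pair (-15, 28) with sum 13 (|Δ|=0)

l=1 r=9: -15+33=18 d=5 *, r--
l=1 r=8: -15+29=14 d=1 *, r--
l=1 r=7: -15+28=13 d=0 *, stop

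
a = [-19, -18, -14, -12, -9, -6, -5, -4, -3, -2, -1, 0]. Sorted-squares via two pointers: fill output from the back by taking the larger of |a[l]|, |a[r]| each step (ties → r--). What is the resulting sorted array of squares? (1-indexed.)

[0, 1, 4, 9, 16, 25, 36, 81, 144, 196, 324, 361]

[1,12] |-19|>|0| out[12]=361 → l++
[2,12] |-18|>|0| out[11]=324 → l++
[3,12] |-14|>|0| out[10]=196 → l++
[4,12] |-12|>|0| out[9]=144 → l++
[5,12] |-9|>|0| out[8]=81 → l++
[6,12] |-6|>|0| out[7]=36 → l++
[7,12] |-5|>|0| out[6]=25 → l++
[8,12] |-4|>|0| out[5]=16 → l++
[9,12] |-3|>|0| out[4]=9 → l++
[10,12] |-2|>|0| out[3]=4 → l++
[11,12] |-1|>|0| out[2]=1 → l++
[12,12] |0|<=|0| out[1]=0 → r--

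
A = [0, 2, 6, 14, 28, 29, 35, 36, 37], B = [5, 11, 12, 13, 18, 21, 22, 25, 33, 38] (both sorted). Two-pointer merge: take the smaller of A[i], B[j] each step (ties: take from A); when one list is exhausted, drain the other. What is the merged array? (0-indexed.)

[0, 2, 5, 6, 11, 12, 13, 14, 18, 21, 22, 25, 28, 29, 33, 35, 36, 37, 38]

[i=0,j=0] A[i]=0<=B[j]=5 take 0 → i++
[i=1,j=0] A[i]=2<=B[j]=5 take 2 → i++
[i=2,j=0] A[i]=6>B[j]=5 take 5 → j++
[i=2,j=1] A[i]=6<=B[j]=11 take 6 → i++
[i=3,j=1] A[i]=14>B[j]=11 take 11 → j++
[i=3,j=2] A[i]=14>B[j]=12 take 12 → j++
[i=3,j=3] A[i]=14>B[j]=13 take 13 → j++
[i=3,j=4] A[i]=14<=B[j]=18 take 14 → i++
[i=4,j=4] A[i]=28>B[j]=18 take 18 → j++
[i=4,j=5] A[i]=28>B[j]=21 take 21 → j++
[i=4,j=6] A[i]=28>B[j]=22 take 22 → j++
[i=4,j=7] A[i]=28>B[j]=25 take 25 → j++
[i=4,j=8] A[i]=28<=B[j]=33 take 28 → i++
[i=5,j=8] A[i]=29<=B[j]=33 take 29 → i++
[i=6,j=8] A[i]=35>B[j]=33 take 33 → j++
[i=6,j=9] A[i]=35<=B[j]=38 take 35 → i++
[i=7,j=9] A[i]=36<=B[j]=38 take 36 → i++
[i=8,j=9] A[i]=37<=B[j]=38 take 37 → i++
[i=9,j=9] A done, take B[j]=38 → j++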